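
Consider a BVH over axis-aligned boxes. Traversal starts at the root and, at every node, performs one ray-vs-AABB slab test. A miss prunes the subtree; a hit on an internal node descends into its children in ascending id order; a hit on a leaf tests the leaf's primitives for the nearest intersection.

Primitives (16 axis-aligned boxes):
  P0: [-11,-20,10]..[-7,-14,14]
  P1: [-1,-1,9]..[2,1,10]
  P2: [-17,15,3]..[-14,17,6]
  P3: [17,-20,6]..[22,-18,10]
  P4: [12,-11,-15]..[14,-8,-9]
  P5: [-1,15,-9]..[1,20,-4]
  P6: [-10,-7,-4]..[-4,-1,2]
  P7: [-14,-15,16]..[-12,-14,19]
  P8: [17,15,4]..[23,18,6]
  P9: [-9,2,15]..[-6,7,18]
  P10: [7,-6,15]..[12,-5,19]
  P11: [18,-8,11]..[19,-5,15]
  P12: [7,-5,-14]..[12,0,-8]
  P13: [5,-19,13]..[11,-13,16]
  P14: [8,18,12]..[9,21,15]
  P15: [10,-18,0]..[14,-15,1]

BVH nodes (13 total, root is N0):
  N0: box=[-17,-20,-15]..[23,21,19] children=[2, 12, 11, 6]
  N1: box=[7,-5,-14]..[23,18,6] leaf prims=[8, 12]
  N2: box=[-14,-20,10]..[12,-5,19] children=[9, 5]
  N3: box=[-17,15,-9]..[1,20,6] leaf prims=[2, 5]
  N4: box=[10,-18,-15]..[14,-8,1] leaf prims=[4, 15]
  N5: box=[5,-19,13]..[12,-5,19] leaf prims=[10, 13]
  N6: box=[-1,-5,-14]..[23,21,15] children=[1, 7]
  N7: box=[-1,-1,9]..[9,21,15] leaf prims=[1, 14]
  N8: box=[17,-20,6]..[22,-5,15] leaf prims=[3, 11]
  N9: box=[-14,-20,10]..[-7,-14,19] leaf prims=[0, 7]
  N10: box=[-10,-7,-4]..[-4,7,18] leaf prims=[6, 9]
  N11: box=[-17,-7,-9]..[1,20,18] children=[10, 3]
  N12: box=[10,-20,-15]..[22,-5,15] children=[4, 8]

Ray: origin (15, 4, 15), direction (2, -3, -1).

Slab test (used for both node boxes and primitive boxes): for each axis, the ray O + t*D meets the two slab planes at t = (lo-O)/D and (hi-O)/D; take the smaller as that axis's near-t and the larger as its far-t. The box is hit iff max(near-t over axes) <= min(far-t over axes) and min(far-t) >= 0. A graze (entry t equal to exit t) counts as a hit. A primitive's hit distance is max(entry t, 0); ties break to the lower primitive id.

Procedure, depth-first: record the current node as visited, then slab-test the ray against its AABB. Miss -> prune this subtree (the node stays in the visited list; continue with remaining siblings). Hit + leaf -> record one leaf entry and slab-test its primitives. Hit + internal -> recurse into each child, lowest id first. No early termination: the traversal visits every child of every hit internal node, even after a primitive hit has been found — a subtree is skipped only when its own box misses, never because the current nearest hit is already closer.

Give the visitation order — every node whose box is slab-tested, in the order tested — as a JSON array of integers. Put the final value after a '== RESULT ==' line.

Walk:
N0 x:[-16,4] y:[-17/3,8] z:[-4,30] -> hit [-4,4], descend [2, 6, 11, 12]
  N2 x:[-29/2,-3/2] y:[3,8] z:[-4,5] -> miss, prune
  N6 x:[-8,4] y:[-17/3,3] z:[0,29] -> hit [0,3], descend [1, 7]
    N1 x:[-4,4] y:[-14/3,3] z:[9,29] -> miss, prune
    N7 x:[-8,-3] y:[-17/3,5/3] z:[0,6] -> miss, prune
  N11 x:[-16,-7] y:[-16/3,11/3] z:[-3,24] -> miss, prune
  N12 x:[-5/2,7/2] y:[3,8] z:[0,30] -> hit [3,7/2], descend [4, 8]
    N4 x:[-5/2,-1/2] y:[4,22/3] z:[14,30] -> miss, prune
    N8 x:[1,7/2] y:[3,8] z:[0,9] -> hit [3,7/2] leaf, test {P3(miss), P11(miss)}

9 AABB tests over nodes [0, 2, 6, 1, 7, 11, 12, 4, 8]; 1 leaf entered; closest miss.

== RESULT ==
[0, 2, 6, 1, 7, 11, 12, 4, 8]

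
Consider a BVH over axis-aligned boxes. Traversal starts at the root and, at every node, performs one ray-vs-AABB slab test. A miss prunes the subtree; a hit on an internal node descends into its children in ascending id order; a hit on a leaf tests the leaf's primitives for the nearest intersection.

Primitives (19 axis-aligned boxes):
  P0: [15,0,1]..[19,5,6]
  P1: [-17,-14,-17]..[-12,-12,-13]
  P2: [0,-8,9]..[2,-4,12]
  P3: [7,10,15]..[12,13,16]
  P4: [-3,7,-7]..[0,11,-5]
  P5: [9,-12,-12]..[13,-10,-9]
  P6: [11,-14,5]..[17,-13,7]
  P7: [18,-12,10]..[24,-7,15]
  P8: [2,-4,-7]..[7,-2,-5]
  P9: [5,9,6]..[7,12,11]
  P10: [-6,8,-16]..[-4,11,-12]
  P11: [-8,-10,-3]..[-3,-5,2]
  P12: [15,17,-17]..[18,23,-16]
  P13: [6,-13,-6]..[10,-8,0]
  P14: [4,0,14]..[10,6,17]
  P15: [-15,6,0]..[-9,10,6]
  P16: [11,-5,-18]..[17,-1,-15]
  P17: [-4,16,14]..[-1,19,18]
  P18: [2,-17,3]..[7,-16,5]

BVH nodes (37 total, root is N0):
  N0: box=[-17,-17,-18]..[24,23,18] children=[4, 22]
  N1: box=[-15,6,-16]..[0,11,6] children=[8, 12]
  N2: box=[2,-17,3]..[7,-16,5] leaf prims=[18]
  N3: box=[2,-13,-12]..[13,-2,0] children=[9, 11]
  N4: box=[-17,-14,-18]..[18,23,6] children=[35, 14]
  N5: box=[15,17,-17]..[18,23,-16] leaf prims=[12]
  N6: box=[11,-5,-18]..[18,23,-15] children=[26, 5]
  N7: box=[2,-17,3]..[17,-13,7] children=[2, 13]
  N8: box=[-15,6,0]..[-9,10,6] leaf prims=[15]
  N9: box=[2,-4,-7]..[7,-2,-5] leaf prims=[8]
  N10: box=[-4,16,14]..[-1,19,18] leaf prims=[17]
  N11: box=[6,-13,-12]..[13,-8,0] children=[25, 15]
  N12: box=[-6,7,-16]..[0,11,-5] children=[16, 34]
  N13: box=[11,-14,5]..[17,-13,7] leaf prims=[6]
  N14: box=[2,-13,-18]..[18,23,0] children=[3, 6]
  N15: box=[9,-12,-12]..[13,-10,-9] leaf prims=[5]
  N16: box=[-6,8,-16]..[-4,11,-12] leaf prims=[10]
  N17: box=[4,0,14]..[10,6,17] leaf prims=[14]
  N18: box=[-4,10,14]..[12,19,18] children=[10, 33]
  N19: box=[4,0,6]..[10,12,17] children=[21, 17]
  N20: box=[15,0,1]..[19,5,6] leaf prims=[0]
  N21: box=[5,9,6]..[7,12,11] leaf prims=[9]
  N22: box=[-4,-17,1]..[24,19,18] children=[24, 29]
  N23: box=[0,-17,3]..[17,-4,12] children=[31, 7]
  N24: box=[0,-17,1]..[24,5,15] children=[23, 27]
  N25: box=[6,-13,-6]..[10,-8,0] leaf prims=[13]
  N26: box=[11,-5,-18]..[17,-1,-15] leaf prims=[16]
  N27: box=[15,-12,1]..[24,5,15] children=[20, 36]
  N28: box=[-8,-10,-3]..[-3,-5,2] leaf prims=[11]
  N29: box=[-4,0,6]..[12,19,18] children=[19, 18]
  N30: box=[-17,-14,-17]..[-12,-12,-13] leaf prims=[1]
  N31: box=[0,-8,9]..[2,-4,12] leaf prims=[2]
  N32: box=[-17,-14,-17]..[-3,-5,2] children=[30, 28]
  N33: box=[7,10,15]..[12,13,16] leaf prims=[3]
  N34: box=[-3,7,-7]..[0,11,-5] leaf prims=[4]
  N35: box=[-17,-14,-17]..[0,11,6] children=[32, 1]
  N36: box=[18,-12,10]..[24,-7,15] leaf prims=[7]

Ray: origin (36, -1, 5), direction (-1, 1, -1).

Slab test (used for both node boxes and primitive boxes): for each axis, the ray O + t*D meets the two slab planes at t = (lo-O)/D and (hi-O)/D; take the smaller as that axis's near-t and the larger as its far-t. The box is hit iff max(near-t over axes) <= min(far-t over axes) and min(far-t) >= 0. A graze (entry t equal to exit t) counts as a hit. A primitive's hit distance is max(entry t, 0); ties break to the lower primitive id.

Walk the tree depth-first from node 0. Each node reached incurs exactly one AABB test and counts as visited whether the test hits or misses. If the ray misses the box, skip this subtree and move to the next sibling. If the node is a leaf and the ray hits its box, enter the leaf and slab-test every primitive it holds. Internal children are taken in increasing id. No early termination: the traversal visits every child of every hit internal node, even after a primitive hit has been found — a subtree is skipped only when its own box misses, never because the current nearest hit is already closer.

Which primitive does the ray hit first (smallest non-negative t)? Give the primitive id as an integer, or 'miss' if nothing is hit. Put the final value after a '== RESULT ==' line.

Trace the traversal:
N0 x:[12,53] y:[-16,24] z:[-13,23] -> hit [12,23], descend [4, 22]
  N4 x:[18,53] y:[-13,24] z:[-1,23] -> hit [18,23], descend [14, 35]
    N14 x:[18,34] y:[-12,24] z:[5,23] -> hit [18,23], descend [3, 6]
      N3 x:[23,34] y:[-12,-1] z:[5,17] -> miss, prune
      N6 x:[18,25] y:[-4,24] z:[20,23] -> hit [20,23], descend [5, 26]
        N5 x:[18,21] y:[18,24] z:[21,22] -> hit [21,21] leaf, test {P12@t=21}
        N26 x:[19,25] y:[-4,0] z:[20,23] -> miss, prune
    N35 x:[36,53] y:[-13,12] z:[-1,22] -> miss, prune
  N22 x:[12,40] y:[-16,20] z:[-13,4] -> miss, prune

order=[0, 4, 14, 3, 6, 5, 26, 35, 22]  |boxes|=9  |leaves|=1  hit=P12

== RESULT ==
12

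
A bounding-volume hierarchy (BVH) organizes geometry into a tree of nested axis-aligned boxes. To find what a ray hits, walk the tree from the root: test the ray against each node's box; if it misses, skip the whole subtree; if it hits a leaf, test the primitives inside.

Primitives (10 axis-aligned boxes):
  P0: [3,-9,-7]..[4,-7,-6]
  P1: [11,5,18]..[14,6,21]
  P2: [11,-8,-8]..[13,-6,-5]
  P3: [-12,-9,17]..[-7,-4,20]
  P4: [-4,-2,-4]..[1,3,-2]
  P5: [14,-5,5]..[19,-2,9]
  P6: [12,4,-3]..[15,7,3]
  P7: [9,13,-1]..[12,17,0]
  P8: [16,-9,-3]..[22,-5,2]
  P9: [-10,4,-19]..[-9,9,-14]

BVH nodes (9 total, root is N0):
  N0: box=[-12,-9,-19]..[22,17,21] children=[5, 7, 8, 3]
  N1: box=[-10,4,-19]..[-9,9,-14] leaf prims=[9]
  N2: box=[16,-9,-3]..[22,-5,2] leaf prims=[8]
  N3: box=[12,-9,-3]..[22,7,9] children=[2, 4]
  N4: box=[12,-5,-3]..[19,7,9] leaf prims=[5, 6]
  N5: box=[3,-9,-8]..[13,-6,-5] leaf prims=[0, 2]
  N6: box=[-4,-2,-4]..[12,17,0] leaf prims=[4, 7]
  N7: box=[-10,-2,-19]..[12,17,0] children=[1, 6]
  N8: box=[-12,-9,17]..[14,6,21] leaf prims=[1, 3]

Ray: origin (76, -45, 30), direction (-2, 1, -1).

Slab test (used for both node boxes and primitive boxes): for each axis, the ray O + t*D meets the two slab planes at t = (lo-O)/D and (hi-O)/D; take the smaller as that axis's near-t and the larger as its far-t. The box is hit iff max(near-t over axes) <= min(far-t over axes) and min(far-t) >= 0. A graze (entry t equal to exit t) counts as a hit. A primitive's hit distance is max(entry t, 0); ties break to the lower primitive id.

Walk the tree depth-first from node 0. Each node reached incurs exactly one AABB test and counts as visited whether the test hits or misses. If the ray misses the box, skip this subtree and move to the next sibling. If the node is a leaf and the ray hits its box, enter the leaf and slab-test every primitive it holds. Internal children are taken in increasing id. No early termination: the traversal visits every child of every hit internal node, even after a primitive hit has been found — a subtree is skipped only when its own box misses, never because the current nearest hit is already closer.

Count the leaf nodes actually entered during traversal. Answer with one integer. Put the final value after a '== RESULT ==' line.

Trace the traversal:
N0 x:[27,44] y:[36,62] z:[9,49] -> hit [36,44], descend [3, 5, 7, 8]
  N3 x:[27,32] y:[36,52] z:[21,33] -> miss, prune
  N5 x:[63/2,73/2] y:[36,39] z:[35,38] -> hit [36,73/2] leaf, test {P0@t=36, P2(miss)}
  N7 x:[32,43] y:[43,62] z:[30,49] -> hit [43,43], descend [1, 6]
    N1 x:[85/2,43] y:[49,54] z:[44,49] -> miss, prune
    N6 x:[32,40] y:[43,62] z:[30,34] -> miss, prune
  N8 x:[31,44] y:[36,51] z:[9,13] -> miss, prune

Visited [0, 3, 5, 7, 1, 6, 8]. Tests: 7 box, 1 leaf. Nearest: P0.

== RESULT ==
1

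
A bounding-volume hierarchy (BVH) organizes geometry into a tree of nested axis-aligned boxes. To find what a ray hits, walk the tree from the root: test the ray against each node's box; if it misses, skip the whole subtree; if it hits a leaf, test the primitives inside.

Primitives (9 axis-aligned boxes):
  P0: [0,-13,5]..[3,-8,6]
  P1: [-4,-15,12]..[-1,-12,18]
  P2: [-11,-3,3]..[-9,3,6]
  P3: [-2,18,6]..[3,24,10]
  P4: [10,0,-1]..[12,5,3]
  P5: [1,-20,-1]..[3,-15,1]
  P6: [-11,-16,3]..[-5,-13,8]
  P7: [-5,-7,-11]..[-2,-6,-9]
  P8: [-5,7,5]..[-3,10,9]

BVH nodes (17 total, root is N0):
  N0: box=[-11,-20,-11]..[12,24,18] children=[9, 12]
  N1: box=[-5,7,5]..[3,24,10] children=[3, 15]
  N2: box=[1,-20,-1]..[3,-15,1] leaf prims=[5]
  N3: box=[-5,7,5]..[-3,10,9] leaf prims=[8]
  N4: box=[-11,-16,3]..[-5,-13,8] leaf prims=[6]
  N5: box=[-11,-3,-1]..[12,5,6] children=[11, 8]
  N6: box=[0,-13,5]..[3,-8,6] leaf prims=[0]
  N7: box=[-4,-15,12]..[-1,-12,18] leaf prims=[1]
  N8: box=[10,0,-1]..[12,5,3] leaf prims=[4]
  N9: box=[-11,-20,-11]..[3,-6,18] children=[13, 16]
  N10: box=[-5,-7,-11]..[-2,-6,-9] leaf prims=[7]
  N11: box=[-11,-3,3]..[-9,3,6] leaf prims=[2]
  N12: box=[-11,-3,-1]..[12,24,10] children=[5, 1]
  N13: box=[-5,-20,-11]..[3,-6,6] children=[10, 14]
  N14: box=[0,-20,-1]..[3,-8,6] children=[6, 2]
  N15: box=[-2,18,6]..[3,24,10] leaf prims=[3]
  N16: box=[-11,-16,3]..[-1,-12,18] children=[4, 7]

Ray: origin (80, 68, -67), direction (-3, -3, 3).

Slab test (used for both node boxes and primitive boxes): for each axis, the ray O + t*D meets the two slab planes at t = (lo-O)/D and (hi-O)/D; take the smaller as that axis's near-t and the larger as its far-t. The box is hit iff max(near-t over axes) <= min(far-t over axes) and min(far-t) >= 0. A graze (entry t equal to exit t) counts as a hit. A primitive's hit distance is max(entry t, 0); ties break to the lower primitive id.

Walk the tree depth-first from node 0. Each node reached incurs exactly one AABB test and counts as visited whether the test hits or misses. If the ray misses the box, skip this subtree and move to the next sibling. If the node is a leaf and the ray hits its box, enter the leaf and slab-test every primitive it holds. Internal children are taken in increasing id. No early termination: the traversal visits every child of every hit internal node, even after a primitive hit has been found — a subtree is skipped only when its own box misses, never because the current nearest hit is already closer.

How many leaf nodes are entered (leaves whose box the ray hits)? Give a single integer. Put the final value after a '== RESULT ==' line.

Trace the traversal:
N0 x:[68/3,91/3] y:[44/3,88/3] z:[56/3,85/3] -> hit [68/3,85/3], descend [9, 12]
  N9 x:[77/3,91/3] y:[74/3,88/3] z:[56/3,85/3] -> hit [77/3,85/3], descend [13, 16]
    N13 x:[77/3,85/3] y:[74/3,88/3] z:[56/3,73/3] -> miss, prune
    N16 x:[27,91/3] y:[80/3,28] z:[70/3,85/3] -> hit [27,28], descend [4, 7]
      N4 x:[85/3,91/3] y:[27,28] z:[70/3,25] -> miss, prune
      N7 x:[27,28] y:[80/3,83/3] z:[79/3,85/3] -> hit [27,83/3] leaf, test {P1@t=27}
  N12 x:[68/3,91/3] y:[44/3,71/3] z:[22,77/3] -> hit [68/3,71/3], descend [1, 5]
    N1 x:[77/3,85/3] y:[44/3,61/3] z:[24,77/3] -> miss, prune
    N5 x:[68/3,91/3] y:[21,71/3] z:[22,73/3] -> hit [68/3,71/3], descend [8, 11]
      N8 x:[68/3,70/3] y:[21,68/3] z:[22,70/3] -> hit [68/3,68/3] leaf, test {P4@t=68/3}
      N11 x:[89/3,91/3] y:[65/3,71/3] z:[70/3,73/3] -> miss, prune

Summary -> nodes [0, 9, 13, 16, 4, 7, 12, 1, 5, 8, 11]; box-tests=11; leaf-entries=2; first=P4

== RESULT ==
2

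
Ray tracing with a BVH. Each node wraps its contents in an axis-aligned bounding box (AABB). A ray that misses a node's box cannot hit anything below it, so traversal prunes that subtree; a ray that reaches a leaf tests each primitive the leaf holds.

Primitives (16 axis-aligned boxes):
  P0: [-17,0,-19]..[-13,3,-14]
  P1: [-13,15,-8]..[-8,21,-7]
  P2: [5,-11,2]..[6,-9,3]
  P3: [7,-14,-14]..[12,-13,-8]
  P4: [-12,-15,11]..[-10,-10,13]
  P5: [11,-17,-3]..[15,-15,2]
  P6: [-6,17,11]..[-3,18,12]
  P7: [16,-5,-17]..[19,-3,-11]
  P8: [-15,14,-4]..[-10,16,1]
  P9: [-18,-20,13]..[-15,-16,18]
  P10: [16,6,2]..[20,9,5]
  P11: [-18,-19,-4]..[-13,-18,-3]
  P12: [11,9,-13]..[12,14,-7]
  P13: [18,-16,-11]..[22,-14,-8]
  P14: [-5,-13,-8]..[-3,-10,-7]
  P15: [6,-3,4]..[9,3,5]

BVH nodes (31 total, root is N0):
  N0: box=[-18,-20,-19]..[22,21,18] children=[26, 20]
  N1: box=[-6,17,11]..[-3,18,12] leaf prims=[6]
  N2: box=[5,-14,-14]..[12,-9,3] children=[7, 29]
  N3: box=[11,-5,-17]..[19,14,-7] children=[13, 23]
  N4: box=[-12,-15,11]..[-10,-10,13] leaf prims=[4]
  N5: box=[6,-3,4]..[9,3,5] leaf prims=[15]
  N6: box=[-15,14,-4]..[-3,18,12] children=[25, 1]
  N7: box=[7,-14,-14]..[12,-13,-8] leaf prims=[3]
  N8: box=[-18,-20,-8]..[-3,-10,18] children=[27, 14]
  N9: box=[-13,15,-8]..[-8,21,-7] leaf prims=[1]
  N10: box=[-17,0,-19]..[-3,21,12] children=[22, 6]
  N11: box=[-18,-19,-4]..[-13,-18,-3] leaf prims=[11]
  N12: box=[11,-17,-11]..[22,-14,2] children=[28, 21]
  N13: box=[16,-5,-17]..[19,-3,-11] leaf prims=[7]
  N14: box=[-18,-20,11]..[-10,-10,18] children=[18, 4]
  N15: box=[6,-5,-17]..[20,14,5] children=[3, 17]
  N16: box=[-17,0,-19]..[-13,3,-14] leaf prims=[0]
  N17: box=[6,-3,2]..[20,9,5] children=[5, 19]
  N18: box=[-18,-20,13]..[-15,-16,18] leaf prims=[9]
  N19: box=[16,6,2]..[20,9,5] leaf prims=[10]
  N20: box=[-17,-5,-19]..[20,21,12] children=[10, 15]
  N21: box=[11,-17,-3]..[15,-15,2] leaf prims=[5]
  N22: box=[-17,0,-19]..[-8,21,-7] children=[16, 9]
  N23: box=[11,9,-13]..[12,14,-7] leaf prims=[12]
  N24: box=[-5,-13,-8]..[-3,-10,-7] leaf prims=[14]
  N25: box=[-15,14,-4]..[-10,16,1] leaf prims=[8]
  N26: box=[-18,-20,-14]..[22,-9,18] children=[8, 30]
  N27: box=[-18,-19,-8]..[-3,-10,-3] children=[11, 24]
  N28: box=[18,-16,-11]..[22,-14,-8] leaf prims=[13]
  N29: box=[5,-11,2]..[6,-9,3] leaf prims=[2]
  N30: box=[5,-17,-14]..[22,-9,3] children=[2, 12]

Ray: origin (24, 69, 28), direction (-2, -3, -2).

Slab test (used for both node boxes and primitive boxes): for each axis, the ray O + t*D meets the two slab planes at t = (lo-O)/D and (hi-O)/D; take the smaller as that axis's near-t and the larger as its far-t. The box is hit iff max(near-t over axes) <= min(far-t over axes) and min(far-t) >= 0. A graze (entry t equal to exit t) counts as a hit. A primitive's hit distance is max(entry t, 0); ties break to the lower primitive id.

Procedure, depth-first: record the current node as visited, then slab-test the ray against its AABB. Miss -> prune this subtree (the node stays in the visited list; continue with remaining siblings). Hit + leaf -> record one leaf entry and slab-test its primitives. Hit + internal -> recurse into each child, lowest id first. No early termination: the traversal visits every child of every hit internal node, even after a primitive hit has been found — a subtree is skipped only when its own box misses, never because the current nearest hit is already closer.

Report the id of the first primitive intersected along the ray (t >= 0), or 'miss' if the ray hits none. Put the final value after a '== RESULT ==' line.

Traverse from the root:
N0 x:[1,21] y:[16,89/3] z:[5,47/2] -> hit [16,21], descend [20, 26]
  N20 x:[2,41/2] y:[16,74/3] z:[8,47/2] -> hit [16,41/2], descend [10, 15]
    N10 x:[27/2,41/2] y:[16,23] z:[8,47/2] -> hit [16,41/2], descend [6, 22]
      N6 x:[27/2,39/2] y:[17,55/3] z:[8,16] -> miss, prune
      N22 x:[16,41/2] y:[16,23] z:[35/2,47/2] -> hit [35/2,41/2], descend [9, 16]
        N9 x:[16,37/2] y:[16,18] z:[35/2,18] -> hit [35/2,18] leaf, test {P1@t=35/2}
        N16 x:[37/2,41/2] y:[22,23] z:[21,47/2] -> miss, prune
    N15 x:[2,9] y:[55/3,74/3] z:[23/2,45/2] -> miss, prune
  N26 x:[1,21] y:[26,89/3] z:[5,21] -> miss, prune

Visited [0, 20, 10, 6, 22, 9, 16, 15, 26]. Tests: 9 box, 1 leaf. Nearest: P1.

== RESULT ==
1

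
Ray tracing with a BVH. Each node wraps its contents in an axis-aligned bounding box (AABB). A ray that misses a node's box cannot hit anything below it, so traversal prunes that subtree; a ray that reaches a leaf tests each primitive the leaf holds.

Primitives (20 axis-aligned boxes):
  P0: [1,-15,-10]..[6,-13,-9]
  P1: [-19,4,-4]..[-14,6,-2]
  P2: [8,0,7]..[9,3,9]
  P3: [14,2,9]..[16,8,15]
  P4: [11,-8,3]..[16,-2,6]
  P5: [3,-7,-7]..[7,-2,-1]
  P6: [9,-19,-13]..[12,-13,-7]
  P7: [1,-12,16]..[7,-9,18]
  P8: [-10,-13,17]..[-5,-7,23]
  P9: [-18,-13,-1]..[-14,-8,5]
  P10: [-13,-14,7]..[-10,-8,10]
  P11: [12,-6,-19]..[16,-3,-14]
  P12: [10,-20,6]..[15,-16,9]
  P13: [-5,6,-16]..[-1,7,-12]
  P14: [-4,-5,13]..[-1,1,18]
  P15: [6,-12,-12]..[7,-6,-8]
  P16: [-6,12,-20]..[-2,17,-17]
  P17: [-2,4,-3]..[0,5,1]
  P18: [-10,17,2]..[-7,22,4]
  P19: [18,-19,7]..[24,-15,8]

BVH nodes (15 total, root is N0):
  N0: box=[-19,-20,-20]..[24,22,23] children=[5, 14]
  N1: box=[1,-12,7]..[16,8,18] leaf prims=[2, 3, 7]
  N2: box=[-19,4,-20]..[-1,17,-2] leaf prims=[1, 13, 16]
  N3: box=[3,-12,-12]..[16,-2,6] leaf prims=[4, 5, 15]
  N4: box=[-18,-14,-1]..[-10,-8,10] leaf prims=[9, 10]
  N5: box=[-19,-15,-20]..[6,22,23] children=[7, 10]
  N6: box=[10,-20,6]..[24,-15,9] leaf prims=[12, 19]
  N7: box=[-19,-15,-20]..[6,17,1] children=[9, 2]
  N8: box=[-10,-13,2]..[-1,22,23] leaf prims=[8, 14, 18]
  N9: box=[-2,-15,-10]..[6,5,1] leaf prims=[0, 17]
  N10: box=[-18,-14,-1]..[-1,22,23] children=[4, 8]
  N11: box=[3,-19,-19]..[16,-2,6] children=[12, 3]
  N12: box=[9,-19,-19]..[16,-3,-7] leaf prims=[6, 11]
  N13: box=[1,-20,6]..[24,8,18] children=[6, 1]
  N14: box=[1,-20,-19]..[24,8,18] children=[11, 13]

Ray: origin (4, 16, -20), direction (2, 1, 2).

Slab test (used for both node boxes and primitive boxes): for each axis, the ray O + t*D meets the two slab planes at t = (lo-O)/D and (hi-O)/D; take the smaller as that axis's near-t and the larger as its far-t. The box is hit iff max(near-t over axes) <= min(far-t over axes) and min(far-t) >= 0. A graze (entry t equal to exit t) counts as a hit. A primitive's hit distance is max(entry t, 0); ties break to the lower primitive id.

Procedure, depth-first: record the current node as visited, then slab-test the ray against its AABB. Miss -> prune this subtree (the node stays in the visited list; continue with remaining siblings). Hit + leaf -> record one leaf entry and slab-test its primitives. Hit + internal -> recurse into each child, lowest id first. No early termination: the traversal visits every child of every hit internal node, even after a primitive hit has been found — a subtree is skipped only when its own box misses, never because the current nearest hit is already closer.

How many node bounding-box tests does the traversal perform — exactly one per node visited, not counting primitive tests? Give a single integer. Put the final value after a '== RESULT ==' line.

Walk:
N0 x:[-23/2,10] y:[-36,6] z:[0,43/2] -> hit [0,6], descend [5, 14]
  N5 x:[-23/2,1] y:[-31,6] z:[0,43/2] -> hit [0,1], descend [7, 10]
    N7 x:[-23/2,1] y:[-31,1] z:[0,21/2] -> hit [0,1], descend [2, 9]
      N2 x:[-23/2,-5/2] y:[-12,1] z:[0,9] -> miss, prune
      N9 x:[-3,1] y:[-31,-11] z:[5,21/2] -> miss, prune
    N10 x:[-11,-5/2] y:[-30,6] z:[19/2,43/2] -> miss, prune
  N14 x:[-3/2,10] y:[-36,-8] z:[1/2,19] -> miss, prune

Visited [0, 5, 7, 2, 9, 10, 14]. Tests: 7 box, 0 leaf. Nearest: miss.

== RESULT ==
7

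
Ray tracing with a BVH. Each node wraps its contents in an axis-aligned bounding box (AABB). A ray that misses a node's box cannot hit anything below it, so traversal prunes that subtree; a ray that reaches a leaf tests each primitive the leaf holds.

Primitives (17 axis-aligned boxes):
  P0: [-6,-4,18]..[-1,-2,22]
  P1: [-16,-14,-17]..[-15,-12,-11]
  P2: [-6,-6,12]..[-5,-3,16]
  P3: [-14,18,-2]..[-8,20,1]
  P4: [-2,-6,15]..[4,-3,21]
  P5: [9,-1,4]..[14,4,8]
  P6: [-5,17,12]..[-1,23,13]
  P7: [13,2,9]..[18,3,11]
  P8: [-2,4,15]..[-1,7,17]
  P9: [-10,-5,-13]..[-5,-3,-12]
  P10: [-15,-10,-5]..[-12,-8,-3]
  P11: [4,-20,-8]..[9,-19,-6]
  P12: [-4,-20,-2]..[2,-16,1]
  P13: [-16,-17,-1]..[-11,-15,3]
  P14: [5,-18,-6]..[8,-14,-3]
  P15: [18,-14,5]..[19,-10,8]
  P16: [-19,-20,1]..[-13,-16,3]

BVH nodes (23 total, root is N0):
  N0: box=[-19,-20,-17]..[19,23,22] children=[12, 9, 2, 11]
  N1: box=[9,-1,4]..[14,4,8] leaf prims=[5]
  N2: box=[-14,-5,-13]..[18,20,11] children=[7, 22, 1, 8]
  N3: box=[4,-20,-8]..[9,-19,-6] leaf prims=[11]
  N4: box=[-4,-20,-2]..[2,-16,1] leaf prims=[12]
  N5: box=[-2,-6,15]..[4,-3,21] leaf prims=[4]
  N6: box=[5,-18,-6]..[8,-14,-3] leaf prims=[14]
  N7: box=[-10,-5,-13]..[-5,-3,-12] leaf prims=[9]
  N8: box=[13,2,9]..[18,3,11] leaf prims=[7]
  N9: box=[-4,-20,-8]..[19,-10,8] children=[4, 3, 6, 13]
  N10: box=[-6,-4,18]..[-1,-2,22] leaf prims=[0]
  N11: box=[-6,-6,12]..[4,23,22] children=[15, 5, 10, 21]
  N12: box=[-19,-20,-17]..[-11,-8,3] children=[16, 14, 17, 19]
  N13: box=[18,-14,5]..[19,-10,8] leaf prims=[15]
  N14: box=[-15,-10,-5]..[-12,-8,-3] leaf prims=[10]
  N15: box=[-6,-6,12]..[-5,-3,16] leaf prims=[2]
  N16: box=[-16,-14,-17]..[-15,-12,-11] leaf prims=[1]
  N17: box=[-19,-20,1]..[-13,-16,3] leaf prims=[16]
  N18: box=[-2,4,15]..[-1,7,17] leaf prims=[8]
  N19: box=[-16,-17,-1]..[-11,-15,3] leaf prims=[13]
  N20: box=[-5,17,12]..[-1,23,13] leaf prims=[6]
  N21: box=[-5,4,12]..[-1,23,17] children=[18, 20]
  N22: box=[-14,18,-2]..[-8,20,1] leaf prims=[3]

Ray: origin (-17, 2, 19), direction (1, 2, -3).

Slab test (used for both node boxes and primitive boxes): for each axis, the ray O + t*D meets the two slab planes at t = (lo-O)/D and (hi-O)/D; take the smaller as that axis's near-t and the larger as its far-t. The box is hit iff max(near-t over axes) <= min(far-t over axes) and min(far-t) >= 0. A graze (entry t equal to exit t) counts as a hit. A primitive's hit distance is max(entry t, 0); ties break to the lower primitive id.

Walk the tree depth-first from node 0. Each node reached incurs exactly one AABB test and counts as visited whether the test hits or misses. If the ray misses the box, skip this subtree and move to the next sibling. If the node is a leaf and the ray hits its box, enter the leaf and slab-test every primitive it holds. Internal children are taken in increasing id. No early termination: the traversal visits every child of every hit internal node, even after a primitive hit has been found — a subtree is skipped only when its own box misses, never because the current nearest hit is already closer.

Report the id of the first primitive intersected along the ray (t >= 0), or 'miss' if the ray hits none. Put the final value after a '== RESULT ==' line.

Traverse from the root:
N0 x:[-2,36] y:[-11,21/2] z:[-1,12] -> hit [-1,21/2], descend [2, 9, 11, 12]
  N2 x:[3,35] y:[-7/2,9] z:[8/3,32/3] -> hit [3,9], descend [1, 7, 8, 22]
    N1 x:[26,31] y:[-3/2,1] z:[11/3,5] -> miss, prune
    N7 x:[7,12] y:[-7/2,-5/2] z:[31/3,32/3] -> miss, prune
    N8 x:[30,35] y:[0,1/2] z:[8/3,10/3] -> miss, prune
    N22 x:[3,9] y:[8,9] z:[6,7] -> miss, prune
  N9 x:[13,36] y:[-11,-6] z:[11/3,9] -> miss, prune
  N11 x:[11,21] y:[-4,21/2] z:[-1,7/3] -> miss, prune
  N12 x:[-2,6] y:[-11,-5] z:[16/3,12] -> miss, prune

Visited [0, 2, 1, 7, 8, 22, 9, 11, 12]. Tests: 9 box, 0 leaf. Nearest: miss.

== RESULT ==
miss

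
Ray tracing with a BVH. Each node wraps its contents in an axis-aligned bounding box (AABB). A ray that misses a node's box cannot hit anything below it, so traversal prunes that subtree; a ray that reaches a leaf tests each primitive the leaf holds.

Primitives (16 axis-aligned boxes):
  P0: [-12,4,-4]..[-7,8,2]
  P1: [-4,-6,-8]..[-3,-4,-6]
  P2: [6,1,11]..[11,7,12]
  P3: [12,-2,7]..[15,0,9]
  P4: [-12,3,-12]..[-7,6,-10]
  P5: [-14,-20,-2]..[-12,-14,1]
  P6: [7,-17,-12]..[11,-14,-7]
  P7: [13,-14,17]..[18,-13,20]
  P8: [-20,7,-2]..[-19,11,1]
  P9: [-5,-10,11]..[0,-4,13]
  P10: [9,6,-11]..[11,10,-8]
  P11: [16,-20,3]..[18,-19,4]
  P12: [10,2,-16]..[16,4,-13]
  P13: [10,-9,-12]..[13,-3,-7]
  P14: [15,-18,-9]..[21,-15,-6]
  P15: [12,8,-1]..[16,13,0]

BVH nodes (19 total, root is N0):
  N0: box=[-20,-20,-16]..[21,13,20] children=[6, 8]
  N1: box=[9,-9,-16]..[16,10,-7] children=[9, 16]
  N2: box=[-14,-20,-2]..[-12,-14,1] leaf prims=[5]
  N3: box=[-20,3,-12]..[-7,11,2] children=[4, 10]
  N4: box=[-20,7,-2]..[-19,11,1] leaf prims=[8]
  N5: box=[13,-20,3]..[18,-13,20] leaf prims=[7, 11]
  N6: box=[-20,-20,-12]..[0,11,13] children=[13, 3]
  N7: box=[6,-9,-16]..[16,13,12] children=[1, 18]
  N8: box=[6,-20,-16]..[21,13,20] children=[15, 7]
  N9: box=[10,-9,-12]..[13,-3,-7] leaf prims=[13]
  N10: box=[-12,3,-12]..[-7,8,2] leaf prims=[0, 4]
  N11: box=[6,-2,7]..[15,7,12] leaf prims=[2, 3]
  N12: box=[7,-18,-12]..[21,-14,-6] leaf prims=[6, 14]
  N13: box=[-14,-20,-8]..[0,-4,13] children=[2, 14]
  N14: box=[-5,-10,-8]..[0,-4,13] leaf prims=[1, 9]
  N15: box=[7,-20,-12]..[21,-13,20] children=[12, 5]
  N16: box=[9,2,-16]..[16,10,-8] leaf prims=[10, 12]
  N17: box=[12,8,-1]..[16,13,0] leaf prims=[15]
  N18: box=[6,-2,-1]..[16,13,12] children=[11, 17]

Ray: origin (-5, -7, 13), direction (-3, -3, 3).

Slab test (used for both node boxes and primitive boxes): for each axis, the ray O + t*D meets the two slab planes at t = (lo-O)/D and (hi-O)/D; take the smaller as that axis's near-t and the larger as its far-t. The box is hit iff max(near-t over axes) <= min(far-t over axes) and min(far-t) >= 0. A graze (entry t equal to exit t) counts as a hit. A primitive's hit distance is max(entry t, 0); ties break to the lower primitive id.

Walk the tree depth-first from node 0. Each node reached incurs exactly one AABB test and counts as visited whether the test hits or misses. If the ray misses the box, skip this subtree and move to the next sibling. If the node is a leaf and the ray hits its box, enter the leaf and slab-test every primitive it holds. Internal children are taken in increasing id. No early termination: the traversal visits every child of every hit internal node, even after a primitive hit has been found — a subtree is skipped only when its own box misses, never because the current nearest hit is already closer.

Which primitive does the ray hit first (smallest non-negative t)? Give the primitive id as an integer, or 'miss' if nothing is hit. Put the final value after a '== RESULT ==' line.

Trace the traversal:
N0 x:[-26/3,5] y:[-20/3,13/3] z:[-29/3,7/3] -> hit [-20/3,7/3], descend [6, 8]
  N6 x:[-5/3,5] y:[-6,13/3] z:[-25/3,0] -> hit [-5/3,0], descend [3, 13]
    N3 x:[2/3,5] y:[-6,-10/3] z:[-25/3,-11/3] -> miss, prune
    N13 x:[-5/3,3] y:[-1,13/3] z:[-7,0] -> hit [-1,0], descend [2, 14]
      N2 x:[7/3,3] y:[7/3,13/3] z:[-5,-4] -> miss, prune
      N14 x:[-5/3,0] y:[-1,1] z:[-7,0] -> hit [-1,0] leaf, test {P1(miss), P9@t=0}
  N8 x:[-26/3,-11/3] y:[-20/3,13/3] z:[-29/3,7/3] -> miss, prune

order=[0, 6, 3, 13, 2, 14, 8]  |boxes|=7  |leaves|=1  hit=P9

== RESULT ==
9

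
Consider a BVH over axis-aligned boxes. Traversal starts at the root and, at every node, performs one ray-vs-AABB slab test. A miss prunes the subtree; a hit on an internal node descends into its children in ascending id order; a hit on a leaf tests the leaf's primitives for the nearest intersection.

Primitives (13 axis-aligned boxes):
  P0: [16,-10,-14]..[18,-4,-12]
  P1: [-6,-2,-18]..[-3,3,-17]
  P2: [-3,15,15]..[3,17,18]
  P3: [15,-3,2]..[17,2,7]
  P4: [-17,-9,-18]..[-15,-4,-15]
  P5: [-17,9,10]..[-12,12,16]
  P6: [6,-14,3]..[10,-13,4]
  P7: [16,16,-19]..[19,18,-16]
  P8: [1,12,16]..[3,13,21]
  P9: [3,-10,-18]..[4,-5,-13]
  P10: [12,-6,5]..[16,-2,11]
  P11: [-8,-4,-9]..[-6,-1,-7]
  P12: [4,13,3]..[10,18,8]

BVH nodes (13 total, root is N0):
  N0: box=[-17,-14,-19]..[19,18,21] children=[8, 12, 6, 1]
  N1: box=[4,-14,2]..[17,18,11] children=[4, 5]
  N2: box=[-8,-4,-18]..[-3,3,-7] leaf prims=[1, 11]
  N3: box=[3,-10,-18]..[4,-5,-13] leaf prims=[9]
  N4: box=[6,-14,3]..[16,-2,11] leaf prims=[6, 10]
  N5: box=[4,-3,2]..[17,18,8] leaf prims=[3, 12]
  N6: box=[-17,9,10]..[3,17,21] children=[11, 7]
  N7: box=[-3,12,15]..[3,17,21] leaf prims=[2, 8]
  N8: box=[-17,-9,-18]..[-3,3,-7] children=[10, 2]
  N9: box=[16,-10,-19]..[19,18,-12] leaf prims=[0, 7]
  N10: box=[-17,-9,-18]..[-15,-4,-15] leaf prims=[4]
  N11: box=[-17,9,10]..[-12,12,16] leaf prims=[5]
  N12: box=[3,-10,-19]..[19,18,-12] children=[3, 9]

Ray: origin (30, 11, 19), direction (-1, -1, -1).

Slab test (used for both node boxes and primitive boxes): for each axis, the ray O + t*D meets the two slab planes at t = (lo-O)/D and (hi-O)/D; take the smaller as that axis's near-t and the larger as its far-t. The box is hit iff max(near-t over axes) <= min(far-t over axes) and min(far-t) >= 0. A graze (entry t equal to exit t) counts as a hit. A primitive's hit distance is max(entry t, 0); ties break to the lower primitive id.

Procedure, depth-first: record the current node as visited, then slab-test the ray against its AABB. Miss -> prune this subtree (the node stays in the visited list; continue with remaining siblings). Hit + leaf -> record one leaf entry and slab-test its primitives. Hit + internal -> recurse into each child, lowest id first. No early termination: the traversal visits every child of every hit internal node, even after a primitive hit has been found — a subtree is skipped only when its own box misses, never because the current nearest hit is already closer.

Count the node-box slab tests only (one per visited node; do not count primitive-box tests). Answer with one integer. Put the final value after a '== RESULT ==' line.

Trace the traversal:
N0 x:[11,47] y:[-7,25] z:[-2,38] -> hit [11,25], descend [1, 6, 8, 12]
  N1 x:[13,26] y:[-7,25] z:[8,17] -> hit [13,17], descend [4, 5]
    N4 x:[14,24] y:[13,25] z:[8,16] -> hit [14,16] leaf, test {P6(miss), P10@t=14}
    N5 x:[13,26] y:[-7,14] z:[11,17] -> hit [13,14] leaf, test {P3@t=13, P12(miss)}
  N6 x:[27,47] y:[-6,2] z:[-2,9] -> miss, prune
  N8 x:[33,47] y:[8,20] z:[26,37] -> miss, prune
  N12 x:[11,27] y:[-7,21] z:[31,38] -> miss, prune

Summary -> nodes [0, 1, 4, 5, 6, 8, 12]; box-tests=7; leaf-entries=2; first=P3

== RESULT ==
7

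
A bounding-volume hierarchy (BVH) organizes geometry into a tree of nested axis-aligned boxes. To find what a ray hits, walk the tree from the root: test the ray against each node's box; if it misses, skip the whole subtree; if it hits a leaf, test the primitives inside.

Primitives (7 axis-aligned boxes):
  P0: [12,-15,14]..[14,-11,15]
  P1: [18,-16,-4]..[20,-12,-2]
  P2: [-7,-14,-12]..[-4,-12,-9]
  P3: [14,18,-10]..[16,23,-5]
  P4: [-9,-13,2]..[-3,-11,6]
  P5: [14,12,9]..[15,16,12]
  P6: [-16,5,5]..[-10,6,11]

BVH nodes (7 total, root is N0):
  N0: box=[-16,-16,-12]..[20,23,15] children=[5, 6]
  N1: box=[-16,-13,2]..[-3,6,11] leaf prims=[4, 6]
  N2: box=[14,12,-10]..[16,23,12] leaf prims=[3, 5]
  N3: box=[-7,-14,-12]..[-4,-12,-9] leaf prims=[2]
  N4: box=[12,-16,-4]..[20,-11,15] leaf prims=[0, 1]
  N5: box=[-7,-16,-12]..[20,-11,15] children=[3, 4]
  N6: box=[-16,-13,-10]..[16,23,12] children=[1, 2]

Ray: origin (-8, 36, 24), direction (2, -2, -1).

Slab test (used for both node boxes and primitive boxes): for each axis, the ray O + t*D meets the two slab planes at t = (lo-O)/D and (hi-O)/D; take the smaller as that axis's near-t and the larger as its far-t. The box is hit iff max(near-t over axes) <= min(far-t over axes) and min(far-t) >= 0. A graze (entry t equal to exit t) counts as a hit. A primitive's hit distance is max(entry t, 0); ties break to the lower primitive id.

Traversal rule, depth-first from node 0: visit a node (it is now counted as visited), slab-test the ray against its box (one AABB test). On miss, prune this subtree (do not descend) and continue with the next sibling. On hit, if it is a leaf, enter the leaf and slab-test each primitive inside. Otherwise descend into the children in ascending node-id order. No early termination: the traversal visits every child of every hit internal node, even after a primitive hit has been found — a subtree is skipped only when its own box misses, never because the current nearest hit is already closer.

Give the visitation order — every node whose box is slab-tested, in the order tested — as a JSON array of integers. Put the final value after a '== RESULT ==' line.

Traverse from the root:
N0 x:[-4,14] y:[13/2,26] z:[9,36] -> hit [9,14], descend [5, 6]
  N5 x:[1/2,14] y:[47/2,26] z:[9,36] -> miss, prune
  N6 x:[-4,12] y:[13/2,49/2] z:[12,34] -> hit [12,12], descend [1, 2]
    N1 x:[-4,5/2] y:[15,49/2] z:[13,22] -> miss, prune
    N2 x:[11,12] y:[13/2,12] z:[12,34] -> hit [12,12] leaf, test {P3(miss), P5(miss)}

5 AABB tests over nodes [0, 5, 6, 1, 2]; 1 leaf entered; closest miss.

== RESULT ==
[0, 5, 6, 1, 2]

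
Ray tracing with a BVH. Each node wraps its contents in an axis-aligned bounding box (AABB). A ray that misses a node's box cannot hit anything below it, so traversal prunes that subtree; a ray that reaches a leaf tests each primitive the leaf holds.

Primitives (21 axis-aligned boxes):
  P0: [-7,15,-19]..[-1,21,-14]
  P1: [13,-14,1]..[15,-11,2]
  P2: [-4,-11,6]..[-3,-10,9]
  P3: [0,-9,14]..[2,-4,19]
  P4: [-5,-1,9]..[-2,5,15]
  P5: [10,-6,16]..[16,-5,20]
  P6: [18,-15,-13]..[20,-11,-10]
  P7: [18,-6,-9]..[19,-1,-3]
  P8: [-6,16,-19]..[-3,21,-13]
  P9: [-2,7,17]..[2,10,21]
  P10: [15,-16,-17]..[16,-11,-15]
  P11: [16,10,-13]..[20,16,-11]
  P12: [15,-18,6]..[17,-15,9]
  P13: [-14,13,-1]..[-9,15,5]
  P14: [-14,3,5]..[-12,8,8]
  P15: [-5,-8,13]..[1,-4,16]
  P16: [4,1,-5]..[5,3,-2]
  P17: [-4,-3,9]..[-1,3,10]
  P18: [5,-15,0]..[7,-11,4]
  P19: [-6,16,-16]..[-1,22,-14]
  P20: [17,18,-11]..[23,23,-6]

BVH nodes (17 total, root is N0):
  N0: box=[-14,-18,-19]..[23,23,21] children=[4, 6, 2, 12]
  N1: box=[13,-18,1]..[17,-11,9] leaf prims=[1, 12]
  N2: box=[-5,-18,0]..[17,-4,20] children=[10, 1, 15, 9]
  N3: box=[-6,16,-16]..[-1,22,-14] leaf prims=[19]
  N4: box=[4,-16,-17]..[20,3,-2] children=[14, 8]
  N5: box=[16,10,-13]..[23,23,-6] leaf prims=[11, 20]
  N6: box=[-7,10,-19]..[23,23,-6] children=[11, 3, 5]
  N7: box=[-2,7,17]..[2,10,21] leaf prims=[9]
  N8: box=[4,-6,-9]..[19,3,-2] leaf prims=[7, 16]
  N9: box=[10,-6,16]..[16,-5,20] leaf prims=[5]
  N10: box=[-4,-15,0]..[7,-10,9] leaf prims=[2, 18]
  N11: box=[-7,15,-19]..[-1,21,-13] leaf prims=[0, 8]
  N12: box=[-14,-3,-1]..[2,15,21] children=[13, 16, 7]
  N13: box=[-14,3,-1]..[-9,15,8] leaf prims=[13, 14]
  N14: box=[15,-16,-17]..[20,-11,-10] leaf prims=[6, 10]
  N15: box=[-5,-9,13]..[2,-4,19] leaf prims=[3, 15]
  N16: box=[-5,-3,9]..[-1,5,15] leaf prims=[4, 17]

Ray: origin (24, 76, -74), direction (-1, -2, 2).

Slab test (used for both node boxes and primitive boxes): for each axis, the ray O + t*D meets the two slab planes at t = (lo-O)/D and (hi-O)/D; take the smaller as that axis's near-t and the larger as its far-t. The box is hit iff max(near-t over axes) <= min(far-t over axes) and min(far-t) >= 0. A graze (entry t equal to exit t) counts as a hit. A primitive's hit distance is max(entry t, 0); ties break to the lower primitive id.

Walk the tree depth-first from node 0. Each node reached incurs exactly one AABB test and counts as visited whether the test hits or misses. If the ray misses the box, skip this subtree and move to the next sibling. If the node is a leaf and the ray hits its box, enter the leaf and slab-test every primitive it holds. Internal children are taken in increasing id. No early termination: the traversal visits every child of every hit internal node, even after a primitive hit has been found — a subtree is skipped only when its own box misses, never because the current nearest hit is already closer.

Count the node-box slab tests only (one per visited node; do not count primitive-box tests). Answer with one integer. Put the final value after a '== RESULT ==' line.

Trace the traversal:
N0 x:[1,38] y:[53/2,47] z:[55/2,95/2] -> hit [55/2,38], descend [2, 4, 6, 12]
  N2 x:[7,29] y:[40,47] z:[37,47] -> miss, prune
  N4 x:[4,20] y:[73/2,46] z:[57/2,36] -> miss, prune
  N6 x:[1,31] y:[53/2,33] z:[55/2,34] -> hit [55/2,31], descend [3, 5, 11]
    N3 x:[25,30] y:[27,30] z:[29,30] -> hit [29,30] leaf, test {P19@t=29}
    N5 x:[1,8] y:[53/2,33] z:[61/2,34] -> miss, prune
    N11 x:[25,31] y:[55/2,61/2] z:[55/2,61/2] -> hit [55/2,61/2] leaf, test {P0@t=55/2, P8@t=55/2}
  N12 x:[22,38] y:[61/2,79/2] z:[73/2,95/2] -> hit [73/2,38], descend [7, 13, 16]
    N7 x:[22,26] y:[33,69/2] z:[91/2,95/2] -> miss, prune
    N13 x:[33,38] y:[61/2,73/2] z:[73/2,41] -> hit [73/2,73/2] leaf, test {P13(miss), P14(miss)}
    N16 x:[25,29] y:[71/2,79/2] z:[83/2,89/2] -> miss, prune

Summary -> nodes [0, 2, 4, 6, 3, 5, 11, 12, 7, 13, 16]; box-tests=11; leaf-entries=3; first=P0

== RESULT ==
11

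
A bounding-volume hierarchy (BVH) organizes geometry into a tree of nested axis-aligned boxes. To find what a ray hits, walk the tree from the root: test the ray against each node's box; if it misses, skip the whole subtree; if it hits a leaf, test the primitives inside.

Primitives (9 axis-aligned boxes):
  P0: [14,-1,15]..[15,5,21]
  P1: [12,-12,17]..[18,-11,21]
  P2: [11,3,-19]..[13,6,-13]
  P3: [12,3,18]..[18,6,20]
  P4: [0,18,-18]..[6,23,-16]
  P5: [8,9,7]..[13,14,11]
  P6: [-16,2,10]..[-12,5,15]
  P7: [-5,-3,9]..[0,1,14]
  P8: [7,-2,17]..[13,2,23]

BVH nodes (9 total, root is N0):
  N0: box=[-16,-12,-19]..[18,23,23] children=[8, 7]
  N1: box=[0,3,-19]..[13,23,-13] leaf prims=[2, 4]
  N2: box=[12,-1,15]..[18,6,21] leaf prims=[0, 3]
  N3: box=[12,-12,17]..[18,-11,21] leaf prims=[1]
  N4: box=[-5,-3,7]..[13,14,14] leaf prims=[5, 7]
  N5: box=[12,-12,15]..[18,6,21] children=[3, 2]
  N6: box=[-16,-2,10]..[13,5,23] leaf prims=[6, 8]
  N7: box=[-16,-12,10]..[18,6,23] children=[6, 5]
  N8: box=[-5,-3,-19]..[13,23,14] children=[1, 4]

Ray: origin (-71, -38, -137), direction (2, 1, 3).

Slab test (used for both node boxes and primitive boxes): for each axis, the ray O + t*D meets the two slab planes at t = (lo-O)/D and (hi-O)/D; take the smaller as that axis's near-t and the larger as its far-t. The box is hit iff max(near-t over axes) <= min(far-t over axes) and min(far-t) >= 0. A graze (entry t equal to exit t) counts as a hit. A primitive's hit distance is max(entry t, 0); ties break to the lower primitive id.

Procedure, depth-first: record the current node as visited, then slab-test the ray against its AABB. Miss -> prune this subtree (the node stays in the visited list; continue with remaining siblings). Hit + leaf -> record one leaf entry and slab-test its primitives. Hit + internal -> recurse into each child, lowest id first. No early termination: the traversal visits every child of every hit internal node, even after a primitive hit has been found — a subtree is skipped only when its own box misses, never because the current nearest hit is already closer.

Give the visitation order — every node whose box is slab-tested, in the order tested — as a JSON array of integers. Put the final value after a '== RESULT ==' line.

Trace the traversal:
N0 x:[55/2,89/2] y:[26,61] z:[118/3,160/3] -> hit [118/3,89/2], descend [7, 8]
  N7 x:[55/2,89/2] y:[26,44] z:[49,160/3] -> miss, prune
  N8 x:[33,42] y:[35,61] z:[118/3,151/3] -> hit [118/3,42], descend [1, 4]
    N1 x:[71/2,42] y:[41,61] z:[118/3,124/3] -> hit [41,124/3] leaf, test {P2@t=41, P4(miss)}
    N4 x:[33,42] y:[35,52] z:[48,151/3] -> miss, prune

Summary -> nodes [0, 7, 8, 1, 4]; box-tests=5; leaf-entries=1; first=P2

== RESULT ==
[0, 7, 8, 1, 4]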